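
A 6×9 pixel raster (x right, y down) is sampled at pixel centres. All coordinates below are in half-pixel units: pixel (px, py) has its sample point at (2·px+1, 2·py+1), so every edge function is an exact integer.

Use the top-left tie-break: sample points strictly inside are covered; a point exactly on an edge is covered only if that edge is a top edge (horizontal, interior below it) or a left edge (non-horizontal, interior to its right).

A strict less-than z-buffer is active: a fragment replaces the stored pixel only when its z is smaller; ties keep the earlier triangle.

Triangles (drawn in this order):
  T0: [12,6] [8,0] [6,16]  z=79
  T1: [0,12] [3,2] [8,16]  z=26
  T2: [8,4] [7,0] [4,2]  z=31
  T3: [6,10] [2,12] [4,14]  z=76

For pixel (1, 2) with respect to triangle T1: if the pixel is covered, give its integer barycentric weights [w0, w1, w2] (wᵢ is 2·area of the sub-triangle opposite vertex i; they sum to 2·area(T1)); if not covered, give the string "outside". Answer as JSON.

T0:
  2·area = 76  (B↔C swapped to make it positive)
  edge (12, 6)→(6, 16): d=(-6,10) right/bottom  bias=-1
  edge (6, 16)→(8, 0): d=(2,-16) top-left  bias=+0
  edge (8, 0)→(12, 6): d=(4,6) right/bottom  bias=-1
    (4,1)@(9, 3): e=[48,22,6] → █
    (5,1)@(11, 3): e=[28,54,-6] → ·
    (4,2)@(9, 5): e=[36,26,14] → █
    (5,2)@(11, 5): e=[16,58,2] → █
    (4,3)@(9, 7): e=[24,30,22] → █
    (3,4)@(7, 9): e=[32,2,42] → █
    (5,4)@(11, 9): e=[-8,66,18] → ·
    (3,5)@(7, 11): e=[20,6,50] → █
    (4,5)@(9, 11): e=[0,38,38] → ·  [on edge]
    (3,6)@(7, 13): e=[8,10,58] → █
    (4,6)@(9, 13): e=[-12,42,46] → ·
    (3,7)@(7, 15): e=[-4,14,66] → ·
  covered (9 px):
    · · · · · ·
    · · · · █ ·
    · · · · █ █
    · · · · █ █
    · · · █ █ ·
    · · · █ · ·
    · · · █ · ·
    · · · · · ·
    · · · · · ·
T1:
  2·area = 92
  edge (0, 12)→(3, 2): d=(3,-10) top-left  bias=+0
  edge (3, 2)→(8, 16): d=(5,14) right/bottom  bias=-1
  edge (8, 16)→(0, 12): d=(-8,-4) top-left  bias=+0
    (1,1)@(3, 3): e=[3,5,84] → █
    (2,1)@(5, 3): e=[23,-23,92] → ·
    (1,2)@(3, 5): e=[9,15,68] → █
    (2,2)@(5, 5): e=[29,-13,76] → ·
    (1,3)@(3, 7): e=[15,25,52] → █
    (2,3)@(5, 7): e=[35,-3,60] → ·
    (0,4)@(1, 9): e=[1,63,28] → █
    (2,4)@(5, 9): e=[41,7,44] → █
    (3,4)@(7, 9): e=[61,-21,52] → ·
    (0,5)@(1, 11): e=[7,73,12] → █
    (3,5)@(7, 11): e=[67,-11,36] → ·
    (0,6)@(1, 13): e=[13,83,-4] → ·
  covered (12 px):
    · · · · · ·
    · █ · · · ·
    · █ · · · ·
    · █ · · · ·
    █ █ █ · · ·
    █ █ █ · · ·
    · █ █ · · ·
    · · · █ · ·
    · · · · · ·
T2:
  2·area = 14  (B↔C swapped to make it positive)
  edge (8, 4)→(4, 2): d=(-4,-2) top-left  bias=+0
  edge (4, 2)→(7, 0): d=(3,-2) top-left  bias=+0
  edge (7, 0)→(8, 4): d=(1,4) right/bottom  bias=-1
    (3,0)@(7, 1): e=[10,3,1] → █
    (4,0)@(9, 1): e=[14,7,-7] → ·
    (3,1)@(7, 3): e=[2,9,3] → █
    (4,1)@(9, 3): e=[6,13,-5] → ·
    (3,2)@(7, 5): e=[-6,15,5] → ·
  covered (2 px):
    · · · █ · ·
    · · · █ · ·
    · · · · · ·
    · · · · · ·
    · · · · · ·
    · · · · · ·
    · · · · · ·
    · · · · · ·
    · · · · · ·
T3:
  2·area = 12  (B↔C swapped to make it positive)
  edge (6, 10)→(4, 14): d=(-2,4) right/bottom  bias=-1
  edge (4, 14)→(2, 12): d=(-2,-2) top-left  bias=+0
  edge (2, 12)→(6, 10): d=(4,-2) top-left  bias=+0
    (0,5)@(1, 11): e=[18,0,-6] → ·  [on edge]
    (2,5)@(5, 11): e=[2,8,2] → █
    (3,5)@(7, 11): e=[-6,12,6] → ·
    (1,6)@(3, 13): e=[6,0,6] → █  [on edge]
    (2,6)@(5, 13): e=[-2,4,10] → ·
    (1,7)@(3, 15): e=[2,-4,14] → ·
    (2,7)@(5, 15): e=[-6,0,18] → ·  [on edge]
    (3,8)@(7, 17): e=[-18,0,30] → ·  [on edge]
  covered (2 px):
    · · · · · ·
    · · · · · ·
    · · · · · ·
    · · · · · ·
    · · · · · ·
    · · █ · · ·
    · █ · · · ·
    · · · · · ·
    · · · · · ·

Final: [15,68,9]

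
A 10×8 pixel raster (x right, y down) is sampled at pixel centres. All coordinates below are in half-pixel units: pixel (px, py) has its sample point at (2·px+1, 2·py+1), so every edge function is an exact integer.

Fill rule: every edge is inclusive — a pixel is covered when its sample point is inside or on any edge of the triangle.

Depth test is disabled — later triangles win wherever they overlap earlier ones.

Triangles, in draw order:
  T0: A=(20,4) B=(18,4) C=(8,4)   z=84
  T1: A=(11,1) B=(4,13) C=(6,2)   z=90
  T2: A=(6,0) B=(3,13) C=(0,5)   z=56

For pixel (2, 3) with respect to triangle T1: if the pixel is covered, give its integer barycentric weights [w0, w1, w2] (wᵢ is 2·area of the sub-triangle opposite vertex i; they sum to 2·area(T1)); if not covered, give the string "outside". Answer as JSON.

T0:
  degenerate (2·area = 0) — covers nothing
T1:
  2·area = 53
  edge (11, 1)→(4, 13): d=(-7,12) inclusive
  edge (4, 13)→(6, 2): d=(2,-11) inclusive
  edge (6, 2)→(11, 1): d=(5,-1) inclusive
    (5,0)@(11, 1): e=[0,53,0] → █  [on edge]
    (6,0)@(13, 1): e=[-24,75,2] → ·
    (0,1)@(1, 3): e=[106,-53,0] → ·  [on edge]
    (3,1)@(7, 3): e=[34,13,6] → █
    (4,1)@(9, 3): e=[10,35,8] → █
    (5,1)@(11, 3): e=[-14,57,10] → ·
    (3,2)@(7, 5): e=[20,17,16] → █
    (4,2)@(9, 5): e=[-4,39,18] → ·
    (3,3)@(7, 7): e=[6,21,26] → █
    (4,3)@(9, 7): e=[-18,43,28] → ·
    (2,4)@(5, 9): e=[16,3,34] → █
    (3,4)@(7, 9): e=[-8,25,36] → ·
  covered (7 px):
    · · · · · █ · · · ·
    · · · █ █ · · · · ·
    · · · █ · · · · · ·
    · · · █ · · · · · ·
    · · █ · · · · · · ·
    · · █ · · · · · · ·
    · · · · · · · · · ·
    · · · · · · · · · ·
T2:
  2·area = 63
  edge (6, 0)→(3, 13): d=(-3,13) inclusive
  edge (3, 13)→(0, 5): d=(-3,-8) inclusive
  edge (0, 5)→(6, 0): d=(6,-5) inclusive
    (2,0)@(5, 1): e=[10,52,1] → █
    (3,0)@(7, 1): e=[-16,68,11] → ·
    (1,1)@(3, 3): e=[30,30,3] → █
    (3,1)@(7, 3): e=[-22,62,23] → ·
    (0,2)@(1, 5): e=[50,8,5] → █
    (2,2)@(5, 5): e=[-2,40,25] → ·
    (0,3)@(1, 7): e=[44,2,17] → █
    (2,3)@(5, 7): e=[-8,34,37] → ·
    (0,4)@(1, 9): e=[38,-4,29] → ·
    (1,4)@(3, 9): e=[12,12,39] → █
    (2,4)@(5, 9): e=[-14,28,49] → ·
    (1,5)@(3, 11): e=[6,6,51] → █
    (1,6)@(3, 13): e=[0,0,63] → █  [on edge]
  covered (10 px):
    · · █ · · · · · · ·
    · █ █ · · · · · · ·
    █ █ · · · · · · · ·
    █ █ · · · · · · · ·
    · █ · · · · · · · ·
    · █ · · · · · · · ·
    · █ · · · · · · · ·
    · · · · · · · · · ·

Result: "outside"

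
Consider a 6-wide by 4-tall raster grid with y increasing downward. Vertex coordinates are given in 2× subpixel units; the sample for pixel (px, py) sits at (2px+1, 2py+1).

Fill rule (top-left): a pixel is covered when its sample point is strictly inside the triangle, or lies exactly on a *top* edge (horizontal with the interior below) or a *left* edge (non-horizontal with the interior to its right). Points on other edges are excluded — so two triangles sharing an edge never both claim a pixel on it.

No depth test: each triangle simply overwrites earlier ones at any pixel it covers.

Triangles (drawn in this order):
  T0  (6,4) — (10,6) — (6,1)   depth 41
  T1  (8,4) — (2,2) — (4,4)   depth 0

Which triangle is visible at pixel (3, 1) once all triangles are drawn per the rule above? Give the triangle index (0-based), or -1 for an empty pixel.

T0:
  2·area = 12  (B↔C swapped to make it positive)
  edge (6, 4)→(6, 1): d=(0,-3) top-left  bias=+0
  edge (6, 1)→(10, 6): d=(4,5) right/bottom  bias=-1
  edge (10, 6)→(6, 4): d=(-4,-2) top-left  bias=+0
    (3,1)@(7, 3): e=[3,3,6] → X
    (4,1)@(9, 3): e=[9,-7,10] → .
    (3,2)@(7, 5): e=[3,11,-2] → .
    (4,2)@(9, 5): e=[9,1,2] → X
    (5,2)@(11, 5): e=[15,-9,6] → .
    (4,3)@(9, 7): e=[9,9,-6] → .
  covered (2 px):
    . . . . . .
    . . . X . .
    . . . . X .
    . . . . . .
T1:
  2·area = 8  (B↔C swapped to make it positive)
  edge (8, 4)→(4, 4): d=(-4,0) right/bottom  bias=-1
  edge (4, 4)→(2, 2): d=(-2,-2) top-left  bias=+0
  edge (2, 2)→(8, 4): d=(6,2) right/bottom  bias=-1
    (0,0)@(1, 1): e=[12,0,-4] → .  [on edge]
    (1,1)@(3, 3): e=[4,0,4] → X  [on edge]
    (2,1)@(5, 3): e=[4,4,0] → .  [on edge]
    (1,2)@(3, 5): e=[-4,-4,16] → .
    (2,2)@(5, 5): e=[-4,0,12] → .  [on edge]
    (5,2)@(11, 5): e=[-4,12,0] → .  [on edge]
    (3,3)@(7, 7): e=[-12,0,20] → .  [on edge]
  covered (1 px):
    . . . . . .
    . X . . . .
    . . . . . .
    . . . . . .

Z-buffer (winner per pixel, '.' = empty):
  . . . . . .
  . 1 . 0 . .
  . . . . 0 .
  . . . . . .

Answer: 0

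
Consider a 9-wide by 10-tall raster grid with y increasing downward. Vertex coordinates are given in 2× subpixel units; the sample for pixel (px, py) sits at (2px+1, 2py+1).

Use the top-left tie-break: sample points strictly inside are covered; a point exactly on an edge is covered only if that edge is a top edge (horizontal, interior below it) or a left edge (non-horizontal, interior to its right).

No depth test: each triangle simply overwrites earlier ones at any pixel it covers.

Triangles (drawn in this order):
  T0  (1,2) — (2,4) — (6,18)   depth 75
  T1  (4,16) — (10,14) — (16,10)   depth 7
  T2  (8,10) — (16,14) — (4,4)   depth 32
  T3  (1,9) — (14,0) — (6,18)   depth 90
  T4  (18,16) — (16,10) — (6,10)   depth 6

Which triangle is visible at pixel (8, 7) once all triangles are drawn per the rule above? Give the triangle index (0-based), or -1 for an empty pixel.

T0:
  2·area = 6
  edge (1, 2)→(2, 4): d=(1,2) right/bottom  bias=-1
  edge (2, 4)→(6, 18): d=(4,14) right/bottom  bias=-1
  edge (6, 18)→(1, 2): d=(-5,-16) top-left  bias=+0
  covered (0 px):
    . . . . . . . . .
    . . . . . . . . .
    . . . . . . . . .
    . . . . . . . . .
    . . . . . . . . .
    . . . . . . . . .
    . . . . . . . . .
    . . . . . . . . .
    . . . . . . . . .
    . . . . . . . . .
T1:
  2·area = 12  (B↔C swapped to make it positive)
  edge (4, 16)→(16, 10): d=(12,-6) top-left  bias=+0
  edge (16, 10)→(10, 14): d=(-6,4) right/bottom  bias=-1
  edge (10, 14)→(4, 16): d=(-6,2) right/bottom  bias=-1
    (5,6)@(11, 13): e=[6,2,4] → X
    (6,6)@(13, 13): e=[18,-6,0] → .  [on edge]
    (3,7)@(7, 15): e=[6,6,0] → .  [on edge]
    (5,7)@(11, 15): e=[30,-10,-8] → .
    (0,8)@(1, 17): e=[-6,18,0] → .  [on edge]
  covered (1 px):
    . . . . . . . . .
    . . . . . . . . .
    . . . . . . . . .
    . . . . . . . . .
    . . . . . . . . .
    . . . . . . . . .
    . . . . . X . . .
    . . . . . . . . .
    . . . . . . . . .
    . . . . . . . . .
T2:
  2·area = 32  (B↔C swapped to make it positive)
  edge (8, 10)→(4, 4): d=(-4,-6) top-left  bias=+0
  edge (4, 4)→(16, 14): d=(12,10) right/bottom  bias=-1
  edge (16, 14)→(8, 10): d=(-8,-4) top-left  bias=+0
    (2,2)@(5, 5): e=[2,2,28] → X
    (3,2)@(7, 5): e=[14,-18,36] → .
    (2,3)@(5, 7): e=[-6,26,12] → .
    (3,3)@(7, 7): e=[6,6,20] → X
    (4,3)@(9, 7): e=[18,-14,28] → .
    (3,4)@(7, 9): e=[-2,30,4] → .
    (4,4)@(9, 9): e=[10,10,12] → X
    (5,4)@(11, 9): e=[22,-10,20] → .
    (4,5)@(9, 11): e=[2,34,-4] → .
    (5,5)@(11, 11): e=[14,14,4] → X
    (6,5)@(13, 11): e=[26,-6,12] → .
    (5,6)@(11, 13): e=[6,38,-12] → .
  covered (4 px):
    . . . . . . . . .
    . . . . . . . . .
    . . X . . . . . .
    . . . X . . . . .
    . . . . X . . . .
    . . . . . X . . .
    . . . . . . . . .
    . . . . . . . . .
    . . . . . . . . .
    . . . . . . . . .
T3:
  2·area = 162
  edge (1, 9)→(14, 0): d=(13,-9) top-left  bias=+0
  edge (14, 0)→(6, 18): d=(-8,18) right/bottom  bias=-1
  edge (6, 18)→(1, 9): d=(-5,-9) top-left  bias=+0
    (6,0)@(13, 1): e=[4,10,148] → X
    (7,0)@(15, 1): e=[22,-26,166] → .
    (5,1)@(11, 3): e=[12,30,120] → X
    (6,1)@(13, 3): e=[30,-6,138] → .
    (3,2)@(7, 5): e=[2,86,74] → X
    (4,2)@(9, 5): e=[20,50,92] → X
    (6,2)@(13, 5): e=[56,-22,128] → .
    (2,3)@(5, 7): e=[10,106,46] → X
    (5,3)@(11, 7): e=[64,-2,100] → .
    (0,4)@(1, 9): e=[0,162,0] → X  [on edge]
    (1,4)@(3, 9): e=[18,126,18] → X
    (5,4)@(11, 9): e=[90,-18,90] → .
  covered (21 px):
    . . . . . . X . .
    . . . . . X . . .
    . . . X X X . . .
    . . X X X . . . .
    X X X X X . . . .
    . X X X X . . . .
    . . X X . . . . .
    . . X X . . . . .
    . . . . . . . . .
    . . . . . . . . .
T4:
  2·area = 60  (B↔C swapped to make it positive)
  edge (18, 16)→(6, 10): d=(-12,-6) top-left  bias=+0
  edge (6, 10)→(16, 10): d=(10,0) top-left  bias=+0
  edge (16, 10)→(18, 16): d=(2,6) right/bottom  bias=-1
    (6,0)@(13, 1): e=[150,-90,0] → .  [on edge]
    (7,3)@(15, 7): e=[90,-30,0] → .  [on edge]
    (4,5)@(9, 11): e=[6,10,44] → X
    (5,5)@(11, 11): e=[18,10,32] → X
    (6,5)@(13, 11): e=[30,10,20] → X
    (7,5)@(15, 11): e=[42,10,8] → X
    (8,5)@(17, 11): e=[54,10,-4] → .
    (4,6)@(9, 13): e=[-18,30,48] → .
    (5,6)@(11, 13): e=[-6,30,36] → .
    (6,6)@(13, 13): e=[6,30,24] → X
    (8,6)@(17, 13): e=[30,30,0] → .  [on edge]
    (6,7)@(13, 15): e=[-18,50,28] → .
  covered (7 px):
    . . . . . . . . .
    . . . . . . . . .
    . . . . . . . . .
    . . . . . . . . .
    . . . . . . . . .
    . . . . X X X X .
    . . . . . . X X .
    . . . . . . . . X
    . . . . . . . . .
    . . . . . . . . .

Z-buffer (winner per pixel, '.' = empty):
  . . . . . . 3 . .
  . . . . . 3 . . .
  . . 2 3 3 3 . . .
  . . 3 3 3 . . . .
  3 3 3 3 3 . . . .
  . 3 3 3 4 4 4 4 .
  . . 3 3 . 1 4 4 .
  . . 3 3 . . . . 4
  . . . . . . . . .
  . . . . . . . . .

Final: 4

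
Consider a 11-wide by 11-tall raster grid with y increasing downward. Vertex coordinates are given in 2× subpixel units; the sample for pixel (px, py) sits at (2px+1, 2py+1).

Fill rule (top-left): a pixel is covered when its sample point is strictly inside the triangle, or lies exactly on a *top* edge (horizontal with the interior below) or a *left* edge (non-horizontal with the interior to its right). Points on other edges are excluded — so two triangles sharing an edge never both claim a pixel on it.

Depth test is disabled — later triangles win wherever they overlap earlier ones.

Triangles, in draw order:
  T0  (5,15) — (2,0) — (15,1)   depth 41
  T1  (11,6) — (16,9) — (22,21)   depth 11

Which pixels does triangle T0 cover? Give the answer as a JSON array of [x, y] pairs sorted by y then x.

T0:
  2·area = 192
  edge (5, 15)→(2, 0): d=(-3,-15) top-left  bias=+0
  edge (2, 0)→(15, 1): d=(13,1) right/bottom  bias=-1
  edge (15, 1)→(5, 15): d=(-10,14) right/bottom  bias=-1
    (1,0)@(3, 1): e=[12,12,168] → #
    (2,0)@(5, 1): e=[42,10,140] → #
    (3,0)@(7, 1): e=[72,8,112] → #
    (4,0)@(9, 1): e=[102,6,84] → #
    (5,0)@(11, 1): e=[132,4,56] → #
    (6,0)@(13, 1): e=[162,2,28] → #
    (7,0)@(15, 1): e=[192,0,0] → ·  [on edge]
    (1,1)@(3, 3): e=[6,38,148] → #
    (7,1)@(15, 3): e=[186,26,-20] → ·
    (1,2)@(3, 5): e=[0,64,128] → #  [on edge]
    (6,2)@(13, 5): e=[150,54,-12] → ·
    (1,3)@(3, 7): e=[-6,90,108] → ·
    (2,7)@(5, 15): e=[0,192,0] → ·  [on edge]
  covered (26 px):
    · # # # # # # · · · ·
    · # # # # # # · · · ·
    · # # # # # · · · · ·
    · · # # # · · · · · ·
    · · # # # · · · · · ·
    · · # # · · · · · · ·
    · · # · · · · · · · ·
    · · · · · · · · · · ·
    · · · · · · · · · · ·
    · · · · · · · · · · ·
    · · · · · · · · · · ·
T1:
  2·area = 42
  edge (11, 6)→(16, 9): d=(5,3) right/bottom  bias=-1
  edge (16, 9)→(22, 21): d=(6,12) right/bottom  bias=-1
  edge (22, 21)→(11, 6): d=(-11,-15) top-left  bias=+0
    (6,1)@(13, 3): e=[-21,0,63] → ·  [on edge]
    (7,3)@(15, 7): e=[-7,0,49] → ·  [on edge]
    (7,4)@(15, 9): e=[3,12,27] → #
    (8,4)@(17, 9): e=[-3,-12,57] → ·
    (7,5)@(15, 11): e=[13,24,5] → #
    (8,5)@(17, 11): e=[7,0,35] → ·  [on edge]
    (7,6)@(15, 13): e=[23,36,-17] → ·
    (8,6)@(17, 13): e=[17,12,13] → #
    (9,6)@(19, 13): e=[11,-12,43] → ·
    (8,7)@(17, 15): e=[27,24,-9] → ·
    (9,7)@(19, 15): e=[21,0,21] → ·  [on edge]
    (10,9)@(21, 19): e=[35,0,7] → ·  [on edge]
  covered (3 px):
    · · · · · · · · · · ·
    · · · · · · · · · · ·
    · · · · · · · · · · ·
    · · · · · · · · · · ·
    · · · · · · · # · · ·
    · · · · · · · # · · ·
    · · · · · · · · # · ·
    · · · · · · · · · · ·
    · · · · · · · · · · ·
    · · · · · · · · · · ·
    · · · · · · · · · · ·

Answer: [[1,0],[2,0],[3,0],[4,0],[5,0],[6,0],[1,1],[2,1],[3,1],[4,1],[5,1],[6,1],[1,2],[2,2],[3,2],[4,2],[5,2],[2,3],[3,3],[4,3],[2,4],[3,4],[4,4],[2,5],[3,5],[2,6]]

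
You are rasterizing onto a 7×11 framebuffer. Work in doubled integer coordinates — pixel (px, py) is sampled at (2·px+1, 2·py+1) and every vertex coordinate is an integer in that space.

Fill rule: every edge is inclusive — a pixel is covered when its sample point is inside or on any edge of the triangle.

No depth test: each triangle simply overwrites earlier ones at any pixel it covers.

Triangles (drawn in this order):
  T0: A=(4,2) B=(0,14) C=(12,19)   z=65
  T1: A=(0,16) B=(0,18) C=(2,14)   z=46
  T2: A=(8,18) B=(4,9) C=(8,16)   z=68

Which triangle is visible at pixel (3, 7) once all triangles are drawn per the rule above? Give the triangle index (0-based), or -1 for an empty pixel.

T0:
  2·area = 164  (B↔C swapped to make it positive)
  edge (4, 2)→(12, 19): d=(8,17) inclusive
  edge (12, 19)→(0, 14): d=(-12,-5) inclusive
  edge (0, 14)→(4, 2): d=(4,-12) inclusive
    (1,2)@(3, 5): e=[41,123,0] → #  [on edge]
    (2,2)@(5, 5): e=[7,133,24] → #
    (3,2)@(7, 5): e=[-27,143,48] → ·
    (1,3)@(3, 7): e=[57,99,8] → #
    (3,3)@(7, 7): e=[-11,119,56] → ·
    (1,4)@(3, 9): e=[73,75,16] → #
    (3,4)@(7, 9): e=[5,95,64] → #
    (4,4)@(9, 9): e=[-29,105,88] → ·
    (0,5)@(1, 11): e=[123,41,0] → #  [on edge]
    (4,5)@(9, 11): e=[-13,81,96] → ·
    (0,6)@(1, 13): e=[139,17,8] → #
    (4,6)@(9, 13): e=[3,57,104] → #
  covered (22 px):
    · · · · · · ·
    · · · · · · ·
    · # # · · · ·
    · # # · · · ·
    · # # # · · ·
    # # # # · · ·
    # # # # # · ·
    · # # # # · ·
    · · · · # # ·
    · · · · · · ·
    · · · · · · ·
T1:
  2·area = 4  (B↔C swapped to make it positive)
  edge (0, 16)→(2, 14): d=(2,-2) inclusive
  edge (2, 14)→(0, 18): d=(-2,4) inclusive
  edge (0, 18)→(0, 16): d=(0,-2) inclusive
    (6,1)@(13, 3): e=[0,-22,26] → ·  [on edge]
    (5,2)@(11, 5): e=[0,-18,22] → ·  [on edge]
    (4,3)@(9, 7): e=[0,-14,18] → ·  [on edge]
    (3,4)@(7, 9): e=[0,-10,14] → ·  [on edge]
    (2,5)@(5, 11): e=[0,-6,10] → ·  [on edge]
    (1,6)@(3, 13): e=[0,-2,6] → ·  [on edge]
    (0,7)@(1, 15): e=[0,2,2] → #  [on edge]
    (1,7)@(3, 15): e=[4,-6,6] → ·
    (0,8)@(1, 17): e=[4,-2,2] → ·
  covered (1 px):
    · · · · · · ·
    · · · · · · ·
    · · · · · · ·
    · · · · · · ·
    · · · · · · ·
    · · · · · · ·
    · · · · · · ·
    # · · · · · ·
    · · · · · · ·
    · · · · · · ·
    · · · · · · ·
T2:
  2·area = 8
  edge (8, 18)→(4, 9): d=(-4,-9) inclusive
  edge (4, 9)→(8, 16): d=(4,7) inclusive
  edge (8, 16)→(8, 18): d=(0,2) inclusive
    (2,5)@(5, 11): e=[1,1,6] → #
    (3,5)@(7, 11): e=[19,-13,2] → ·
    (2,6)@(5, 13): e=[-7,9,6] → ·
    (3,7)@(7, 15): e=[3,3,2] → #
    (4,7)@(9, 15): e=[21,-11,-2] → ·
    (3,8)@(7, 17): e=[-5,11,2] → ·
  covered (2 px):
    · · · · · · ·
    · · · · · · ·
    · · · · · · ·
    · · · · · · ·
    · · · · · · ·
    · · # · · · ·
    · · · · · · ·
    · · · # · · ·
    · · · · · · ·
    · · · · · · ·
    · · · · · · ·

Z-buffer (winner per pixel, '.' = empty):
  . . . . . . .
  . . . . . . .
  . 0 0 . . . .
  . 0 0 . . . .
  . 0 0 0 . . .
  0 0 2 0 . . .
  0 0 0 0 0 . .
  1 0 0 2 0 . .
  . . . . 0 0 .
  . . . . . . .
  . . . . . . .

Answer: 2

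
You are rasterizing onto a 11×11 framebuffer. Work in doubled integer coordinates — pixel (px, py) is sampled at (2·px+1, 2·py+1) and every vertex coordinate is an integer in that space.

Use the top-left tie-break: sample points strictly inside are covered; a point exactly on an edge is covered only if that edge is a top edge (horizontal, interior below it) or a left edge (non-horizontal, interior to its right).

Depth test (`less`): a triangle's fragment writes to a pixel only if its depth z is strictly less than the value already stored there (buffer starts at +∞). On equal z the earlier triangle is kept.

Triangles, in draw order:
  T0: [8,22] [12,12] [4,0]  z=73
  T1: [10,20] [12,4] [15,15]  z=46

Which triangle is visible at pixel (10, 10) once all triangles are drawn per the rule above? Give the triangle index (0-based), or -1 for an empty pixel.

T0:
  2·area = 128  (B↔C swapped to make it positive)
  edge (8, 22)→(4, 0): d=(-4,-22) top-left  bias=+0
  edge (4, 0)→(12, 12): d=(8,12) right/bottom  bias=-1
  edge (12, 12)→(8, 22): d=(-4,10) right/bottom  bias=-1
    (2,1)@(5, 3): e=[10,12,106] → █
    (3,1)@(7, 3): e=[54,-12,86] → ·
    (2,2)@(5, 5): e=[2,28,98] → █
    (3,2)@(7, 5): e=[46,4,78] → █
    (4,2)@(9, 5): e=[90,-20,58] → ·
    (2,3)@(5, 7): e=[-6,44,90] → ·
    (3,3)@(7, 7): e=[38,20,70] → █
    (4,3)@(9, 7): e=[82,-4,50] → ·
    (3,4)@(7, 9): e=[30,36,62] → █
    (4,4)@(9, 9): e=[74,12,42] → █
    (5,4)@(11, 9): e=[118,-12,22] → ·
    (3,5)@(7, 11): e=[22,52,54] → █
  covered (16 px):
    · · · · · · · · · · ·
    · · █ · · · · · · · ·
    · · █ █ · · · · · · ·
    · · · █ · · · · · · ·
    · · · █ █ · · · · · ·
    · · · █ █ █ · · · · ·
    · · · █ █ █ · · · · ·
    · · · █ █ · · · · · ·
    · · · · █ · · · · · ·
    · · · · █ · · · · · ·
    · · · · · · · · · · ·
T1:
  2·area = 70
  edge (10, 20)→(12, 4): d=(2,-16) top-left  bias=+0
  edge (12, 4)→(15, 15): d=(3,11) right/bottom  bias=-1
  edge (15, 15)→(10, 20): d=(-5,5) right/bottom  bias=-1
    (6,4)@(13, 9): e=[26,4,40] → █
    (7,4)@(15, 9): e=[58,-18,30] → ·
    (10,4)@(21, 9): e=[154,-84,0] → ·  [on edge]
    (6,5)@(13, 11): e=[30,10,30] → █
    (7,5)@(15, 11): e=[62,-12,20] → ·
    (9,5)@(19, 11): e=[126,-56,0] → ·  [on edge]
    (5,6)@(11, 13): e=[2,38,30] → █
    (7,6)@(15, 13): e=[66,-6,10] → ·
    (8,6)@(17, 13): e=[98,-28,0] → ·  [on edge]
    (5,7)@(11, 15): e=[6,44,20] → █
    (7,7)@(15, 15): e=[70,0,0] → ·  [on edge]
    (5,8)@(11, 17): e=[10,50,10] → █
    (6,8)@(13, 17): e=[42,28,0] → ·  [on edge]
    (5,9)@(11, 19): e=[14,56,0] → ·  [on edge]
    (4,10)@(9, 21): e=[-14,84,0] → ·  [on edge]
  covered (7 px):
    · · · · · · · · · · ·
    · · · · · · · · · · ·
    · · · · · · · · · · ·
    · · · · · · · · · · ·
    · · · · · · █ · · · ·
    · · · · · · █ · · · ·
    · · · · · █ █ · · · ·
    · · · · · █ █ · · · ·
    · · · · · █ · · · · ·
    · · · · · · · · · · ·
    · · · · · · · · · · ·

Z-buffer (winner per pixel, '.' = empty):
  . . . . . . . . . . .
  . . 0 . . . . . . . .
  . . 0 0 . . . . . . .
  . . . 0 . . . . . . .
  . . . 0 0 . 1 . . . .
  . . . 0 0 0 1 . . . .
  . . . 0 0 1 1 . . . .
  . . . 0 0 1 1 . . . .
  . . . . 0 1 . . . . .
  . . . . 0 . . . . . .
  . . . . . . . . . . .

Result: -1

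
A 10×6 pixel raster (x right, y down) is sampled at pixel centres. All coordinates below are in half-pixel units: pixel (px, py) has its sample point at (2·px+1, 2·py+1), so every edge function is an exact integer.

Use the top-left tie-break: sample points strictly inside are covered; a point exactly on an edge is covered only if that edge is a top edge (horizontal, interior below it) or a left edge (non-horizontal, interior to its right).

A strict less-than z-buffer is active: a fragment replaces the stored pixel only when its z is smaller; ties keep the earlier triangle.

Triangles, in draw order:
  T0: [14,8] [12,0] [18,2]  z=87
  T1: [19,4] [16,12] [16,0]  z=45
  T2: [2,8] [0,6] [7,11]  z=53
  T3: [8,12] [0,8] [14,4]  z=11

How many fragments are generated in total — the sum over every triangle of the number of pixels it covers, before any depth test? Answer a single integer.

T0:
  2·area = 44
  edge (14, 8)→(12, 0): d=(-2,-8) top-left  bias=+0
  edge (12, 0)→(18, 2): d=(6,2) right/bottom  bias=-1
  edge (18, 2)→(14, 8): d=(-4,6) right/bottom  bias=-1
    (6,0)@(13, 1): e=[6,4,34] → █
    (7,0)@(15, 1): e=[22,0,22] → ·  [on edge]
    (6,1)@(13, 3): e=[2,16,26] → █
    (7,1)@(15, 3): e=[18,12,14] → █
    (8,1)@(17, 3): e=[34,8,2] → █
    (9,1)@(19, 3): e=[50,4,-10] → ·
    (6,2)@(13, 5): e=[-2,28,18] → ·
    (7,2)@(15, 5): e=[14,24,6] → █
    (8,2)@(17, 5): e=[30,20,-6] → ·
    (7,3)@(15, 7): e=[10,36,-2] → ·
  covered (5 px):
    · · · · · · █ · · ·
    · · · · · · █ █ █ ·
    · · · · · · · █ · ·
    · · · · · · · · · ·
    · · · · · · · · · ·
    · · · · · · · · · ·
T1:
  2·area = 36
  edge (19, 4)→(16, 12): d=(-3,8) right/bottom  bias=-1
  edge (16, 12)→(16, 0): d=(0,-12) top-left  bias=+0
  edge (16, 0)→(19, 4): d=(3,4) right/bottom  bias=-1
    (8,1)@(17, 3): e=[19,12,5] → █
    (9,1)@(19, 3): e=[3,36,-3] → ·
    (8,2)@(17, 5): e=[13,12,11] → █
    (9,2)@(19, 5): e=[-3,36,3] → ·
    (8,3)@(17, 7): e=[7,12,17] → █
    (9,3)@(19, 7): e=[-9,36,9] → ·
    (8,4)@(17, 9): e=[1,12,23] → █
    (9,4)@(19, 9): e=[-15,36,15] → ·
    (8,5)@(17, 11): e=[-5,12,29] → ·
  covered (4 px):
    · · · · · · · · · ·
    · · · · · · · · █ ·
    · · · · · · · · █ ·
    · · · · · · · · █ ·
    · · · · · · · · █ ·
    · · · · · · · · · ·
T2:
  2·area = 4
  edge (2, 8)→(0, 6): d=(-2,-2) top-left  bias=+0
  edge (0, 6)→(7, 11): d=(7,5) right/bottom  bias=-1
  edge (7, 11)→(2, 8): d=(-5,-3) top-left  bias=+0
    (0,3)@(1, 7): e=[0,2,2] → █  [on edge]
    (1,3)@(3, 7): e=[4,-8,8] → ·
    (0,4)@(1, 9): e=[-4,16,-8] → ·
    (1,4)@(3, 9): e=[0,6,-2] → ·  [on edge]
    (2,5)@(5, 11): e=[0,10,-6] → ·  [on edge]
    (3,5)@(7, 11): e=[4,0,0] → ·  [on edge]
  covered (1 px):
    · · · · · · · · · ·
    · · · · · · · · · ·
    · · · · · · · · · ·
    █ · · · · · · · · ·
    · · · · · · · · · ·
    · · · · · · · · · ·
T3:
  2·area = 88
  edge (8, 12)→(0, 8): d=(-8,-4) top-left  bias=+0
  edge (0, 8)→(14, 4): d=(14,-4) top-left  bias=+0
  edge (14, 4)→(8, 12): d=(-6,8) right/bottom  bias=-1
    (5,2)@(11, 5): e=[68,2,18] → █
    (6,2)@(13, 5): e=[76,10,2] → █
    (7,2)@(15, 5): e=[84,18,-14] → ·
    (2,3)@(5, 7): e=[28,6,54] → █
    (3,3)@(7, 7): e=[36,14,38] → █
    (4,3)@(9, 7): e=[44,22,22] → █
    (6,3)@(13, 7): e=[60,38,-10] → ·
    (1,4)@(3, 9): e=[4,26,58] → █
    (5,4)@(11, 9): e=[36,58,-6] → ·
    (1,5)@(3, 11): e=[-12,54,46] → ·
    (2,5)@(5, 11): e=[-4,62,30] → ·
    (3,5)@(7, 11): e=[4,70,14] → █
  covered (11 px):
    · · · · · · · · · ·
    · · · · · · · · · ·
    · · · · · █ █ · · ·
    · · █ █ █ █ · · · ·
    · █ █ █ █ · · · · ·
    · · · █ · · · · · ·

Answer: 21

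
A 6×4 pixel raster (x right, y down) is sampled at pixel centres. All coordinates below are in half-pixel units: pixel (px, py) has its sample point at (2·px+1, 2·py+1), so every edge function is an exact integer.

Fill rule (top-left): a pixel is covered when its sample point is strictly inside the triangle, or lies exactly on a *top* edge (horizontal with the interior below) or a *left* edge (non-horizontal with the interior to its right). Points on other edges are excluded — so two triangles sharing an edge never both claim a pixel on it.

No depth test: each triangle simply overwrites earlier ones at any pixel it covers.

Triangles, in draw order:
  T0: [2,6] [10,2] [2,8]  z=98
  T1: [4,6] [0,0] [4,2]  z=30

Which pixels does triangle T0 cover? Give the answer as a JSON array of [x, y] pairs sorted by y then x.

T0:
  2·area = 16
  edge (2, 6)→(10, 2): d=(8,-4) top-left  bias=+0
  edge (10, 2)→(2, 8): d=(-8,6) right/bottom  bias=-1
  edge (2, 8)→(2, 6): d=(0,-2) top-left  bias=+0
    (2,2)@(5, 5): e=[4,6,6] → █
    (3,2)@(7, 5): e=[12,-6,10] → ·
    (1,3)@(3, 7): e=[12,2,2] → █
    (2,3)@(5, 7): e=[20,-10,6] → ·
  covered (2 px):
    · · · · · ·
    · · · · · ·
    · · █ · · ·
    · █ · · · ·
T1:
  2·area = 16
  edge (4, 6)→(0, 0): d=(-4,-6) top-left  bias=+0
  edge (0, 0)→(4, 2): d=(4,2) right/bottom  bias=-1
  edge (4, 2)→(4, 6): d=(0,4) right/bottom  bias=-1
    (0,0)@(1, 1): e=[2,2,12] → █
    (1,0)@(3, 1): e=[14,-2,4] → ·
    (0,1)@(1, 3): e=[-6,10,12] → ·
    (1,1)@(3, 3): e=[6,6,4] → █
    (2,1)@(5, 3): e=[18,2,-4] → ·
    (1,2)@(3, 5): e=[-2,14,4] → ·
  covered (2 px):
    █ · · · · ·
    · █ · · · ·
    · · · · · ·
    · · · · · ·

Result: [[2,2],[1,3]]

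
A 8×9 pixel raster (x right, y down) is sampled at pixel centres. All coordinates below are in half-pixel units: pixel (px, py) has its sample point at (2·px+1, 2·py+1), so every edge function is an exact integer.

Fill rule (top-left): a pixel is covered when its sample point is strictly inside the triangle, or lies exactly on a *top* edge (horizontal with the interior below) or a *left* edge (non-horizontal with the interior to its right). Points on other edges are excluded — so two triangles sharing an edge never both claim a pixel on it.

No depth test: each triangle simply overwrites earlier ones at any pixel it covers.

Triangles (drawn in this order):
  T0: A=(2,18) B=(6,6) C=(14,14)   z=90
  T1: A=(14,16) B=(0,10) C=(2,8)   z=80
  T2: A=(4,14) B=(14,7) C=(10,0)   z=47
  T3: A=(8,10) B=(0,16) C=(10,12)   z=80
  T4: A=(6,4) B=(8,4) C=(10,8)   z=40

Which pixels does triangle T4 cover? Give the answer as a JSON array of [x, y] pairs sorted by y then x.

T0:
  2·area = 128
  edge (2, 18)→(6, 6): d=(4,-12) top-left  bias=+0
  edge (6, 6)→(14, 14): d=(8,8) right/bottom  bias=-1
  edge (14, 14)→(2, 18): d=(-12,4) right/bottom  bias=-1
    (0,0)@(1, 1): e=[-80,0,208] → ·  [on edge]
    (1,1)@(3, 3): e=[-48,0,176] → ·  [on edge]
    (3,1)@(7, 3): e=[0,-32,160] → ·  [on edge]
    (2,2)@(5, 5): e=[-16,0,144] → ·  [on edge]
    (3,3)@(7, 7): e=[16,0,112] → ·  [on edge]
    (2,4)@(5, 9): e=[0,32,96] → #  [on edge]
    (3,4)@(7, 9): e=[24,16,88] → #
    (4,4)@(9, 9): e=[48,0,80] → ·  [on edge]
    (2,5)@(5, 11): e=[8,48,72] → #
    (4,5)@(9, 11): e=[56,16,56] → #
    (5,5)@(11, 11): e=[80,0,48] → ·  [on edge]
    (2,6)@(5, 13): e=[16,64,48] → #
    (6,6)@(13, 13): e=[112,0,16] → ·  [on edge]
    (1,7)@(3, 15): e=[0,96,32] → #  [on edge]
    (5,7)@(11, 15): e=[96,32,0] → ·  [on edge]
    (7,7)@(15, 15): e=[144,0,-16] → ·  [on edge]
    (2,8)@(5, 17): e=[32,96,0] → ·  [on edge]
  covered (14 px):
    · · · · · · · ·
    · · · · · · · ·
    · · · · · · · ·
    · · · · · · · ·
    · · # # · · · ·
    · · # # # · · ·
    · · # # # # · ·
    · # # # # · · ·
    · # · · · · · ·
T1:
  2·area = 40
  edge (14, 16)→(0, 10): d=(-14,-6) top-left  bias=+0
  edge (0, 10)→(2, 8): d=(2,-2) top-left  bias=+0
  edge (2, 8)→(14, 16): d=(12,8) right/bottom  bias=-1
    (4,0)@(9, 1): e=[180,0,-140] → ·  [on edge]
    (3,1)@(7, 3): e=[140,0,-100] → ·  [on edge]
    (2,2)@(5, 5): e=[100,0,-60] → ·  [on edge]
    (1,3)@(3, 7): e=[60,0,-20] → ·  [on edge]
    (0,4)@(1, 9): e=[20,0,20] → #  [on edge]
    (1,4)@(3, 9): e=[32,4,4] → #
    (2,4)@(5, 9): e=[44,8,-12] → ·
    (0,5)@(1, 11): e=[-8,4,44] → ·
    (1,5)@(3, 11): e=[4,8,28] → #
    (2,5)@(5, 11): e=[16,12,12] → #
    (3,5)@(7, 11): e=[28,16,-4] → ·
    (1,6)@(3, 13): e=[-24,12,52] → ·
    (3,6)@(7, 13): e=[0,20,20] → #  [on edge]
  covered (6 px):
    · · · · · · · ·
    · · · · · · · ·
    · · · · · · · ·
    · · · · · · · ·
    # # · · · · · ·
    · # # · · · · ·
    · · · # # · · ·
    · · · · · · · ·
    · · · · · · · ·
T2:
  2·area = 98  (B↔C swapped to make it positive)
  edge (4, 14)→(10, 0): d=(6,-14) top-left  bias=+0
  edge (10, 0)→(14, 7): d=(4,7) right/bottom  bias=-1
  edge (14, 7)→(4, 14): d=(-10,7) right/bottom  bias=-1
    (4,1)@(9, 3): e=[4,19,75] → #
    (5,1)@(11, 3): e=[32,5,61] → #
    (6,1)@(13, 3): e=[60,-9,47] → ·
    (4,2)@(9, 5): e=[16,27,55] → #
    (6,2)@(13, 5): e=[72,-1,27] → ·
    (3,3)@(7, 7): e=[0,49,49] → #  [on edge]
    (6,3)@(13, 7): e=[84,7,7] → #
    (7,3)@(15, 7): e=[112,-7,-7] → ·
    (3,4)@(7, 9): e=[12,57,29] → #
    (6,4)@(13, 9): e=[96,15,-13] → ·
    (3,5)@(7, 11): e=[24,65,9] → #
    (4,5)@(9, 11): e=[52,51,-5] → ·
  covered (13 px):
    · · · · · · · ·
    · · · · # # · ·
    · · · · # # · ·
    · · · # # # # ·
    · · · # # # · ·
    · · · # · · · ·
    · · # · · · · ·
    · · · · · · · ·
    · · · · · · · ·
T3:
  2·area = 28  (B↔C swapped to make it positive)
  edge (8, 10)→(10, 12): d=(2,2) right/bottom  bias=-1
  edge (10, 12)→(0, 16): d=(-10,4) right/bottom  bias=-1
  edge (0, 16)→(8, 10): d=(8,-6) top-left  bias=+0
    (0,1)@(1, 3): e=[0,126,-98] → ·  [on edge]
    (1,2)@(3, 5): e=[0,98,-70] → ·  [on edge]
    (2,3)@(5, 7): e=[0,70,-42] → ·  [on edge]
    (3,4)@(7, 9): e=[0,42,-14] → ·  [on edge]
    (3,5)@(7, 11): e=[4,22,2] → #
    (4,5)@(9, 11): e=[0,14,14] → ·  [on edge]
    (2,6)@(5, 13): e=[12,10,6] → #
    (4,6)@(9, 13): e=[4,-6,30] → ·
    (5,6)@(11, 13): e=[0,-14,42] → ·  [on edge]
    (2,7)@(5, 15): e=[16,-10,22] → ·
    (3,7)@(7, 15): e=[12,-18,34] → ·
    (6,7)@(13, 15): e=[0,-42,70] → ·  [on edge]
    (7,8)@(15, 17): e=[0,-70,98] → ·  [on edge]
  covered (3 px):
    · · · · · · · ·
    · · · · · · · ·
    · · · · · · · ·
    · · · · · · · ·
    · · · · · · · ·
    · · · # · · · ·
    · · # # · · · ·
    · · · · · · · ·
    · · · · · · · ·
T4:
  2·area = 8
  edge (6, 4)→(8, 4): d=(2,0) top-left  bias=+0
  edge (8, 4)→(10, 8): d=(2,4) right/bottom  bias=-1
  edge (10, 8)→(6, 4): d=(-4,-4) top-left  bias=+0
    (1,0)@(3, 1): e=[-6,14,0] → ·  [on edge]
    (2,1)@(5, 3): e=[-2,10,0] → ·  [on edge]
    (3,2)@(7, 5): e=[2,6,0] → #  [on edge]
    (4,2)@(9, 5): e=[2,-2,8] → ·
    (3,3)@(7, 7): e=[6,10,-8] → ·
    (4,3)@(9, 7): e=[6,2,0] → #  [on edge]
    (5,3)@(11, 7): e=[6,-6,8] → ·
    (4,4)@(9, 9): e=[10,6,-8] → ·
    (5,4)@(11, 9): e=[10,-2,0] → ·  [on edge]
    (6,5)@(13, 11): e=[14,-6,0] → ·  [on edge]
    (7,6)@(15, 13): e=[18,-10,0] → ·  [on edge]
  covered (2 px):
    · · · · · · · ·
    · · · · · · · ·
    · · · # · · · ·
    · · · · # · · ·
    · · · · · · · ·
    · · · · · · · ·
    · · · · · · · ·
    · · · · · · · ·
    · · · · · · · ·

Result: [[3,2],[4,3]]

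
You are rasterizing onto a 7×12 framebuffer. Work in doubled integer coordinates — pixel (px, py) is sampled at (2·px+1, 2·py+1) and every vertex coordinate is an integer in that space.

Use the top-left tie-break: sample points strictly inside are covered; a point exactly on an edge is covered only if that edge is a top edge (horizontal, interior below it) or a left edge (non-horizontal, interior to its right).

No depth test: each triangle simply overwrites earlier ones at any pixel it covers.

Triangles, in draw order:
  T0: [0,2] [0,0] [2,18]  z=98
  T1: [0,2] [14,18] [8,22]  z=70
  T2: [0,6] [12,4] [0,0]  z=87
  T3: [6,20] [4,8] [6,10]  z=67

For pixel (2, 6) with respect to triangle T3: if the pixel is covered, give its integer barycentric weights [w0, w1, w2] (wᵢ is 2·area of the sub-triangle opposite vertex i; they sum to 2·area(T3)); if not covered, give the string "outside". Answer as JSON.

T0:
  2·area = 4
  edge (0, 2)→(0, 0): d=(0,-2) top-left  bias=+0
  edge (0, 0)→(2, 18): d=(2,18) right/bottom  bias=-1
  edge (2, 18)→(0, 2): d=(-2,-16) top-left  bias=+0
    (0,4)@(1, 9): e=[2,0,2] → .  [on edge]
  covered (0 px):
    . . . . . . .
    . . . . . . .
    . . . . . . .
    . . . . . . .
    . . . . . . .
    . . . . . . .
    . . . . . . .
    . . . . . . .
    . . . . . . .
    . . . . . . .
    . . . . . . .
    . . . . . . .
T1:
  2·area = 152
  edge (0, 2)→(14, 18): d=(14,16) right/bottom  bias=-1
  edge (14, 18)→(8, 22): d=(-6,4) right/bottom  bias=-1
  edge (8, 22)→(0, 2): d=(-8,-20) top-left  bias=+0
    (1,3)@(3, 7): e=[22,110,20] → X
    (2,3)@(5, 7): e=[-10,102,60] → .
    (1,4)@(3, 9): e=[50,98,4] → X
    (2,4)@(5, 9): e=[18,90,44] → X
    (3,4)@(7, 9): e=[-14,82,84] → .
    (1,5)@(3, 11): e=[78,86,-12] → .
    (2,5)@(5, 11): e=[46,78,28] → X
    (3,5)@(7, 11): e=[14,70,68] → X
    (4,5)@(9, 11): e=[-18,62,108] → .
    (2,6)@(5, 13): e=[74,66,12] → X
    (4,6)@(9, 13): e=[10,50,92] → X
    (5,6)@(11, 13): e=[-22,42,132] → .
  covered (19 px):
    . . . . . . .
    . . . . . . .
    . . . . . . .
    . X . . . . .
    . X X . . . .
    . . X X . . .
    . . X X X . .
    . . . X X X .
    . . . X X X X
    . . . X X X .
    . . . . X . .
    . . . . . . .
T2:
  2·area = 72  (B↔C swapped to make it positive)
  edge (0, 6)→(0, 0): d=(0,-6) top-left  bias=+0
  edge (0, 0)→(12, 4): d=(12,4) right/bottom  bias=-1
  edge (12, 4)→(0, 6): d=(-12,2) right/bottom  bias=-1
    (0,0)@(1, 1): e=[6,8,58] → X
    (1,0)@(3, 1): e=[18,0,54] → .  [on edge]
    (0,1)@(1, 3): e=[6,32,34] → X
    (1,1)@(3, 3): e=[18,24,30] → X
    (2,1)@(5, 3): e=[30,16,26] → X
    (3,1)@(7, 3): e=[42,8,22] → X
    (4,1)@(9, 3): e=[54,0,18] → .  [on edge]
    (0,2)@(1, 5): e=[6,56,10] → X
    (3,2)@(7, 5): e=[42,32,-2] → .
    (0,3)@(1, 7): e=[6,80,-14] → .
    (1,3)@(3, 7): e=[18,72,-18] → .
    (2,3)@(5, 7): e=[30,64,-22] → .
  covered (8 px):
    X . . . . . .
    X X X X . . .
    X X X . . . .
    . . . . . . .
    . . . . . . .
    . . . . . . .
    . . . . . . .
    . . . . . . .
    . . . . . . .
    . . . . . . .
    . . . . . . .
    . . . . . . .
T3:
  2·area = 20
  edge (6, 20)→(4, 8): d=(-2,-12) top-left  bias=+0
  edge (4, 8)→(6, 10): d=(2,2) right/bottom  bias=-1
  edge (6, 10)→(6, 20): d=(0,10) right/bottom  bias=-1
    (0,2)@(1, 5): e=[-30,0,50] → .  [on edge]
    (1,3)@(3, 7): e=[-10,0,30] → .  [on edge]
    (2,4)@(5, 9): e=[10,0,10] → .  [on edge]
    (2,5)@(5, 11): e=[6,4,10] → X
    (3,5)@(7, 11): e=[30,0,-10] → .  [on edge]
    (2,6)@(5, 13): e=[2,8,10] → X
    (3,6)@(7, 13): e=[26,4,-10] → .
    (4,6)@(9, 13): e=[50,0,-30] → .  [on edge]
    (2,7)@(5, 15): e=[-2,12,10] → .
    (5,7)@(11, 15): e=[70,0,-50] → .  [on edge]
    (6,8)@(13, 17): e=[90,0,-70] → .  [on edge]
  covered (2 px):
    . . . . . . .
    . . . . . . .
    . . . . . . .
    . . . . . . .
    . . . . . . .
    . . X . . . .
    . . X . . . .
    . . . . . . .
    . . . . . . .
    . . . . . . .
    . . . . . . .
    . . . . . . .

Result: [8,10,2]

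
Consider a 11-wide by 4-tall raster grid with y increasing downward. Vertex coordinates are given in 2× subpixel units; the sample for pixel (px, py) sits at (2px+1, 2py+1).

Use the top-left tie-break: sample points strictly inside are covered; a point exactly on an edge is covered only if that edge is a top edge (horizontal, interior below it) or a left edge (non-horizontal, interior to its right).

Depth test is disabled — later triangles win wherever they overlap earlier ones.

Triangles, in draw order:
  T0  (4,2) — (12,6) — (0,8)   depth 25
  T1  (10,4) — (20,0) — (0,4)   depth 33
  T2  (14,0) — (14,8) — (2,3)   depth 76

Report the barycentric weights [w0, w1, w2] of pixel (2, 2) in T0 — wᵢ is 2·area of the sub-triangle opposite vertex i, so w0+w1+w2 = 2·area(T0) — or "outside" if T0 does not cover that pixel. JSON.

T0:
  2·area = 64
  edge (4, 2)→(12, 6): d=(8,4) right/bottom  bias=-1
  edge (12, 6)→(0, 8): d=(-12,2) right/bottom  bias=-1
  edge (0, 8)→(4, 2): d=(4,-6) top-left  bias=+0
    (2,1)@(5, 3): e=[4,50,10] → X
    (3,1)@(7, 3): e=[-4,46,22] → .
    (1,2)@(3, 5): e=[28,30,6] → X
    (3,2)@(7, 5): e=[12,22,30] → X
    (4,2)@(9, 5): e=[4,18,42] → X
    (5,2)@(11, 5): e=[-4,14,54] → .
    (0,3)@(1, 7): e=[52,10,2] → X
    (3,3)@(7, 7): e=[28,-2,38] → .
    (4,3)@(9, 7): e=[20,-6,50] → .
  covered (8 px):
    . . . . . . . . . . .
    . . X . . . . . . . .
    . X X X X . . . . . .
    X X X . . . . . . . .
T1:
  2·area = 40  (B↔C swapped to make it positive)
  edge (10, 4)→(0, 4): d=(-10,0) right/bottom  bias=-1
  edge (0, 4)→(20, 0): d=(20,-4) top-left  bias=+0
  edge (20, 0)→(10, 4): d=(-10,4) right/bottom  bias=-1
    (7,0)@(15, 1): e=[30,0,10] → X  [on edge]
    (8,0)@(17, 1): e=[30,8,2] → X
    (9,0)@(19, 1): e=[30,16,-6] → .
    (2,1)@(5, 3): e=[10,0,30] → X  [on edge]
    (3,1)@(7, 3): e=[10,8,22] → X
    (4,1)@(9, 3): e=[10,16,14] → X
    (5,1)@(11, 3): e=[10,24,6] → X
    (6,1)@(13, 3): e=[10,32,-2] → .
    (7,1)@(15, 3): e=[10,40,-10] → .
    (8,1)@(17, 3): e=[10,48,-18] → .
    (2,2)@(5, 5): e=[-10,40,10] → .
    (3,2)@(7, 5): e=[-10,48,2] → .
  covered (6 px):
    . . . . . . . X X . .
    . . X X X X . . . . .
    . . . . . . . . . . .
    . . . . . . . . . . .
T2:
  2·area = 96
  edge (14, 0)→(14, 8): d=(0,8) right/bottom  bias=-1
  edge (14, 8)→(2, 3): d=(-12,-5) top-left  bias=+0
  edge (2, 3)→(14, 0): d=(12,-3) top-left  bias=+0
    (5,0)@(11, 1): e=[24,69,3] → X
    (6,0)@(13, 1): e=[8,79,9] → X
    (7,0)@(15, 1): e=[-8,89,15] → .
    (1,1)@(3, 3): e=[88,5,3] → X
    (2,1)@(5, 3): e=[72,15,9] → X
    (3,1)@(7, 3): e=[56,25,15] → X
    (4,1)@(9, 3): e=[40,35,21] → X
    (7,1)@(15, 3): e=[-8,65,39] → .
    (1,2)@(3, 5): e=[88,-19,27] → .
    (2,2)@(5, 5): e=[72,-9,33] → .
    (3,2)@(7, 5): e=[56,1,39] → X
    (7,2)@(15, 5): e=[-8,41,63] → .
  covered (13 px):
    . . . . . X X . . . .
    . X X X X X X . . . .
    . . . X X X X . . . .
    . . . . . . X . . . .

Final: [26,18,20]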